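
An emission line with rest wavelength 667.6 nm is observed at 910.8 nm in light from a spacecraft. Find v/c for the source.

λ'/λ₀ = 1.3643 > 1 (redshift), so the source is receding.
λ'/λ₀ = √((1 + β)/(1 − β)) for a receding source ⇒ β = (r² − 1)/(r² + 1) with r = λ'/λ₀.
β = (1.8613 − 1)/(1.8613 + 1) ≈ 0.301.

0.301c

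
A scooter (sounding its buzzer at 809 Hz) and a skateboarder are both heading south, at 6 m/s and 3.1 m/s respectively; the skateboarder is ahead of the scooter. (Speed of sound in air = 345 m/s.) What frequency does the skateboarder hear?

816 Hz

The skateboarder is ahead, so the scooter is moving toward it while the skateboarder is moving away from the scooter.
With source approaching and observer receding, f' = f · (v − v_o)/(v − v_s).
f' = 809 × (345 − 3.1)/(345 − 6) = 809 × 341.9/339 ≈ 816 Hz.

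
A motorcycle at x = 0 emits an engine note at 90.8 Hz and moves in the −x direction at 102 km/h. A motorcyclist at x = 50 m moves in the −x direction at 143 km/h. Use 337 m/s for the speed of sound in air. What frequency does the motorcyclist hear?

94 Hz

102 km/h = 28.33 m/s; 143 km/h = 39.72 m/s.
The observer lies on the +x side, so the source is heading away from the observer and the observer is heading toward the source.
General Doppler shift: f' = f · (v + v_o)/(v + v_s).
f' = 90.8 × (337 + 39.72)/(337 + 28.33) = 90.8 × 376.72/365.33 ≈ 94 Hz.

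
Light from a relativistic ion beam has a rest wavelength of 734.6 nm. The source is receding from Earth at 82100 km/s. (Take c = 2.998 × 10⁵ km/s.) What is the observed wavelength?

β = v/c = 82100/299800 = 0.2738.
Relativistic Doppler for wavelength: λ' = λ₀ · √((1 + β)/(1 − β)).
λ' = 734.6 × √(1.2738/0.7262) = 734.6 × 1.32448 ≈ 973.0 nm.

973.0 nm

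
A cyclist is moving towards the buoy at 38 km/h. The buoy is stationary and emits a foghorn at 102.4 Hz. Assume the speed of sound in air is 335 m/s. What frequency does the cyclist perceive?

38 km/h = 10.56 m/s.
Moving observer, stationary source: f' = f · (v + v_o)/v.
f' = 102.4 × (335 + 10.56)/335 = 102.4 × 345.56/335 ≈ 106 Hz.

106 Hz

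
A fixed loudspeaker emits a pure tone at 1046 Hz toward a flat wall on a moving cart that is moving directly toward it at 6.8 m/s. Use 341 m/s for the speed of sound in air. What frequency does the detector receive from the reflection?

The flat wall on a moving cart first receives the wave as a moving observer: f₁ = f₀ · (v + u)/v = 1046 × (341 + 6.8)/341 ≈ 1067 Hz.
On reflection it acts as a source moving toward the stationary detector: f₂ = f₁ · v/(v − u) = 1067 × 341/334.2 ≈ 1089 Hz.

1089 Hz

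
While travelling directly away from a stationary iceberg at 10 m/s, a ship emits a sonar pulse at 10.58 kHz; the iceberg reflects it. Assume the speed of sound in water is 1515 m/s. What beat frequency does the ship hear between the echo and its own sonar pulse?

The iceberg receives the sound from a moving source: f₁ = f₀ · v/(v + v_e) = 10.58 × 1515/1525 ≈ 10.5106 kHz.
On the return leg the ship is a moving observer: f₂ = f₁ · (v − v_e)/v = 10.5106 × 1505/1515 ≈ 10.4412 kHz.
Beat against the emitted tone (with f₀ = 10580 Hz): |f₂ − f₀| = 2v_e·f₀/(v + v_e) = 2 × 10 × 10580/1525 ≈ 139 Hz.

139 Hz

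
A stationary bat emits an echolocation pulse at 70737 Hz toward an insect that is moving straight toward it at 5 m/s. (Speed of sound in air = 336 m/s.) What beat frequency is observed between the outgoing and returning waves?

At the insect (a moving observer), f₁ = f₀ · (v + u)/v = 70737 × 341/336 ≈ 71790 Hz.
On reflection it acts as a source moving toward the stationary detector: f₂ = f₁ · v/(v − u) = 71790 × 336/331 ≈ 72874 Hz.
Beat frequency: |f₂ − f₀| = 2u·f₀/(v − u) = 2 × 5 × 70737/331 ≈ 2137 Hz.

2137 Hz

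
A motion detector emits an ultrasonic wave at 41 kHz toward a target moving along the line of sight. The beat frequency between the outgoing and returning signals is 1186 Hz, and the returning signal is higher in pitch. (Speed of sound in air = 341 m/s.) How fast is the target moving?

4.9 m/s

Double Doppler shift off a moving reflector: f₂ = f₀ · (v + u)/(v − u) (u > 0 toward emitter).
Returning signal is higher, so f₂ = f₀ + Δf = 41000 + 1186 = 42186 Hz.
Rearranging, u = v · (f₂ − f₀)/(f₂ + f₀) = 341 × 1186/83186 ≈ 4.9 m/s.
So the target is moving at 4.9 m/s toward the emitter.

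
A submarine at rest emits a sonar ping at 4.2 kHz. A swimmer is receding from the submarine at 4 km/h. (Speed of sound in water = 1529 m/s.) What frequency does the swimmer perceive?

4 km/h = 1.111 m/s.
Only the observer moves, away from the source, so f' = f · (v − v_o)/v.
f' = 4.2 × (1529 − 1.111)/1529 = 4.2 × 1527.9/1529 ≈ 4.20 kHz.

4.20 kHz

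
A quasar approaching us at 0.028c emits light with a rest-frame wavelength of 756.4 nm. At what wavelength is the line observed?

Relativistic Doppler for wavelength: λ' = λ₀ · √((1 − β)/(1 + β)).
λ' = 756.4 × √(0.9720/1.0280) = 756.4 × 0.97238 ≈ 735.5 nm.

735.5 nm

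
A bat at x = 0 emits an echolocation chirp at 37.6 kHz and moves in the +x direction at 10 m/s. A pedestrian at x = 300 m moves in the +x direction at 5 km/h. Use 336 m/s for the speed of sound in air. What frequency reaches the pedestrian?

38.6 kHz

5 km/h = 1.389 m/s.
The observer lies on the +x side, so the source is heading toward the observer and the observer is heading away from the source.
With source approaching and observer receding, f' = f · (v − v_o)/(v − v_s).
f' = 37.6 × (336 − 1.389)/(336 − 10) = 37.6 × 334.61/326 ≈ 38.6 kHz.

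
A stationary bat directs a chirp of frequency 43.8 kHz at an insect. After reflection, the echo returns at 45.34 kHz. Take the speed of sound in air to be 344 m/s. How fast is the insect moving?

Double Doppler shift off a moving reflector: f₂ = f₀ · (v + u)/(v − u) (u > 0 toward emitter).
Rearranging, u = v · (f₂ − f₀)/(f₂ + f₀) = 344 × 1.54/89.14 ≈ 5.9 m/s.
So the insect is moving at 5.9 m/s toward the emitter.

5.9 m/s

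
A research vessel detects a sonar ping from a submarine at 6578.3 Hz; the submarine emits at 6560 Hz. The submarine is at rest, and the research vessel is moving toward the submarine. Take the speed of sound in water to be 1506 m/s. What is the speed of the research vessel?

4.2 m/s

f' = f · (v + v_o)/v ⇒ v_o = v · |f'/f − 1|.
v_o = 1506 × |6578.3/6560 − 1| = 1506 × 0.00279 ≈ 4.2 m/s.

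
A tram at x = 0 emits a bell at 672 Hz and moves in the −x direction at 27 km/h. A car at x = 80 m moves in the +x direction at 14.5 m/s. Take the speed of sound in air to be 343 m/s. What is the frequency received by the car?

630 Hz

27 km/h = 7.5 m/s.
The observer lies on the +x side, so the source is heading away from the observer and the observer is heading away from the source.
General Doppler shift: f' = f · (v − v_o)/(v + v_s).
f' = 672 × (343 − 14.5)/(343 + 7.5) = 672 × 328.5/350.5 ≈ 630 Hz.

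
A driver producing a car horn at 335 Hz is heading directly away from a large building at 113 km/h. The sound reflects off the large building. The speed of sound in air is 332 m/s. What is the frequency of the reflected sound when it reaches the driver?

277 Hz

113 km/h = 31.39 m/s.
The large building receives the sound from a moving source: f₁ = f₀ · v/(v + v_e) = 335 × 332/363.39 ≈ 306 Hz.
On the return leg the driver is a moving observer: f₂ = f₁ · (v − v_e)/v = 306 × 300.61/332 ≈ 277 Hz.
Equivalently f₂ = f₀ · (v − v_e)/(v + v_e).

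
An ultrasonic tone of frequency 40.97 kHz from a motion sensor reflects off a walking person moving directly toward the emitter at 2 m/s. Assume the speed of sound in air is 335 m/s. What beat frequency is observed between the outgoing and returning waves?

At the walking person (a moving observer), f₁ = f₀ · (v + u)/v = 40.97 × 337/335 ≈ 41.215 kHz.
On reflection it acts as a source moving toward the stationary detector: f₂ = f₁ · v/(v − u) = 41.215 × 335/333 ≈ 41.462 kHz.
Beat frequency (with f₀ = 40970 Hz): |f₂ − f₀| = 2u·f₀/(v − u) = 2 × 2 × 40970/333 ≈ 492 Hz.

492 Hz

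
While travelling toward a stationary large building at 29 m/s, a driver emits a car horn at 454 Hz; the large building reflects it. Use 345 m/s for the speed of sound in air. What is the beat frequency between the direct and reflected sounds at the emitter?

83 Hz

The large building receives the sound from a moving source: f₁ = f₀ · v/(v − v_e) = 454 × 345/316 ≈ 495.7 Hz.
On the return leg the driver is a moving observer: f₂ = f₁ · (v + v_e)/v = 495.7 × 374/345 ≈ 537.3 Hz.
Beat against the emitted tone: |f₂ − f₀| = 2v_e·f₀/(v − v_e) = 2 × 29 × 454/316 ≈ 83 Hz.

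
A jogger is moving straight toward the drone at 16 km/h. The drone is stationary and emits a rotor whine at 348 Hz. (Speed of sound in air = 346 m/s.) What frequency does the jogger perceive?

16 km/h = 4.444 m/s.
Only the observer moves, toward the source, so f' = f · (v + v_o)/v.
f' = 348 × (346 + 4.444)/346 = 348 × 350.44/346 ≈ 352 Hz.

352 Hz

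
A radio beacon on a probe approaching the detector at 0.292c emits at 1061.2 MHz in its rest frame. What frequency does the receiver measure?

1433.5 MHz

Relativistic Doppler for frequency: f' = f₀ · √((1 + β)/(1 − β)).
f' = 1061.2 × √(1.2920/0.7080) = 1061.2 × 1.35087 ≈ 1433.5 MHz.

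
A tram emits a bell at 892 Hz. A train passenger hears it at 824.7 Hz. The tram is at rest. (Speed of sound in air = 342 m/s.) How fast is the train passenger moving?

26 m/s

f' < f, so the train passenger is receding.
f' = f · (v − v_o)/v ⇒ v_o = v · |f'/f − 1|.
v_o = 342 × |824.7/892 − 1| = 342 × 0.07545 ≈ 26 m/s.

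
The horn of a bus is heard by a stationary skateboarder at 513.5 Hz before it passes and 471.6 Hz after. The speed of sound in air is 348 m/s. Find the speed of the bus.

14.8 m/s

f₁/f₂ = (v + v_s)/(v − v_s), so v_s = v · (f₁ − f₂)/(f₁ + f₂).
v_s = 348 × (513.5 − 471.6)/(513.5 + 471.6) = 348 × 41.9/985.1 ≈ 14.8 m/s.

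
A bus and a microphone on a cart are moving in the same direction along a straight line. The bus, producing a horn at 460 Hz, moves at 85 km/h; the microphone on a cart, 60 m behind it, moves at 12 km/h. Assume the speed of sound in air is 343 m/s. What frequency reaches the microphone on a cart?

85 km/h = 23.61 m/s; 12 km/h = 3.333 m/s.
The microphone on a cart is behind, so the bus is moving away from it while the microphone on a cart is moving toward the bus.
Both move, so f' = f · (v + v_o)/(v + v_s).
f' = 460 × (343 + 3.333)/(343 + 23.61) = 460 × 346.33/366.61 ≈ 435 Hz.

435 Hz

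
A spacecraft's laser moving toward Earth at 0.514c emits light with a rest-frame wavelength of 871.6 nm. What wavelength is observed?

493.8 nm

Relativistic Doppler for wavelength: λ' = λ₀ · √((1 − β)/(1 + β)).
λ' = 871.6 × √(0.4860/1.5140) = 871.6 × 0.56657 ≈ 493.8 nm.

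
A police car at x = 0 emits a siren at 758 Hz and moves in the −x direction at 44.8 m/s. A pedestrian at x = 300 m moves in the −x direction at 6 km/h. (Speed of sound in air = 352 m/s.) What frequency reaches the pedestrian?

6 km/h = 1.667 m/s.
The observer lies on the +x side, so the source is heading away from the observer and the observer is heading toward the source.
Both move, so f' = f · (v + v_o)/(v + v_s).
f' = 758 × (352 + 1.667)/(352 + 44.8) = 758 × 353.67/396.8 ≈ 676 Hz.

676 Hz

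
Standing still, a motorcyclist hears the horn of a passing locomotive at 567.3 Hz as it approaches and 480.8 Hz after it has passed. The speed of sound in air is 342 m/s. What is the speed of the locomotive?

28 m/s

f₁/f₂ = (v + v_s)/(v − v_s), so v_s = v · (f₁ − f₂)/(f₁ + f₂).
v_s = 342 × (567.3 − 480.8)/(567.3 + 480.8) = 342 × 86.5/1048.1 ≈ 28 m/s.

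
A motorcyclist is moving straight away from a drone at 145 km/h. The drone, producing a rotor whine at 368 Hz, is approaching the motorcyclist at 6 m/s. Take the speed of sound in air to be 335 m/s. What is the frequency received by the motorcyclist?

145 km/h = 40.28 m/s.
With source approaching and observer receding, f' = f · (v − v_o)/(v − v_s).
f' = 368 × (335 − 40.28)/(335 − 6) = 368 × 294.72/329 ≈ 330 Hz.

330 Hz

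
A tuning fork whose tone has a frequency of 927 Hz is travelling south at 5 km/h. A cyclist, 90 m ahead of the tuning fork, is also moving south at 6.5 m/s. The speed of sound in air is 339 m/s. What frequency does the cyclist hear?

5 km/h = 1.389 m/s.
The cyclist is ahead, so the tuning fork is moving toward it while the cyclist is moving away from the tuning fork.
With source approaching and observer receding, f' = f · (v − v_o)/(v − v_s).
f' = 927 × (339 − 6.5)/(339 − 1.389) = 927 × 332.5/337.61 ≈ 913 Hz.

913 Hz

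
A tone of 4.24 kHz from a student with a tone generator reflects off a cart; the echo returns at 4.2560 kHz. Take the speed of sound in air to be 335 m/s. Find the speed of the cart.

0.63 m/s

Double Doppler shift off a moving reflector: f₂ = f₀ · (v + u)/(v − u) (u > 0 toward emitter).
Rearranging, u = v · (f₂ − f₀)/(f₂ + f₀) = 335 × 0.0160/8.4960 ≈ 0.63 m/s.
So the cart is moving at 0.63 m/s toward the emitter.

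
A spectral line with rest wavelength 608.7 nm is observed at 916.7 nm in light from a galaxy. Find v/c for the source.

λ'/λ₀ = 1.5060 > 1 (redshift), so the source is receding.
λ'/λ₀ = √((1 + β)/(1 − β)) for a receding source ⇒ β = (r² − 1)/(r² + 1) with r = λ'/λ₀.
β = (2.2680 − 1)/(2.2680 + 1) ≈ 0.388.

0.388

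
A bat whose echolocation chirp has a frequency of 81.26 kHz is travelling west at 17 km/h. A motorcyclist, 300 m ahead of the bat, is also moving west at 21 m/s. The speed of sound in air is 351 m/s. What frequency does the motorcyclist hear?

77.4 kHz

17 km/h = 4.722 m/s.
The motorcyclist is ahead, so the bat is moving toward it while the motorcyclist is moving away from the bat.
Both move, so f' = f · (v − v_o)/(v − v_s).
f' = 81.26 × (351 − 21)/(351 − 4.722) = 81.26 × 330/346.28 ≈ 77.4 kHz.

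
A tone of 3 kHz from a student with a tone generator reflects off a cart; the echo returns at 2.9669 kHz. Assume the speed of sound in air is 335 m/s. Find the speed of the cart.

Double Doppler shift off a moving reflector: f₂ = f₀ · (v + u)/(v − u) (u > 0 toward emitter).
Rearranging, u = v · (f₂ − f₀)/(f₂ + f₀) = 335 × -0.0331/5.9669 ≈ -1.86 m/s.
So the cart is moving at 1.86 m/s away from the emitter.

1.86 m/s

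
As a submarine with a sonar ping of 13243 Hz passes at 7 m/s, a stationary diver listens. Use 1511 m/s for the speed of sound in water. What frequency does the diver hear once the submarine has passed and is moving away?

Receding: f₂ = f · v/(v + v_s) = 13243 × 1511/1518 ≈ 13182 Hz.

13182 Hz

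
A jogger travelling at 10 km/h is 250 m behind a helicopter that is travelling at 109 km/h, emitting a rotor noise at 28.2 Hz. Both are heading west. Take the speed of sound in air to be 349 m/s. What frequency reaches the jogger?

26.2 Hz

109 km/h = 30.28 m/s; 10 km/h = 2.778 m/s.
The jogger is behind, so the helicopter is moving away from it while the jogger is moving toward the helicopter.
General Doppler shift: f' = f · (v + v_o)/(v + v_s).
f' = 28.2 × (349 + 2.778)/(349 + 30.28) = 28.2 × 351.78/379.28 ≈ 26.2 Hz.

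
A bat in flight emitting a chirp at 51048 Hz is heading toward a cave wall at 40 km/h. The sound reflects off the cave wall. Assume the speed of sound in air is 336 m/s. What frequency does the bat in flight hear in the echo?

40 km/h = 11.11 m/s.
The cave wall receives the sound from a moving source: f₁ = f₀ · v/(v − v_e) = 51048 × 336/324.89 ≈ 52794 Hz.
On the return leg the bat in flight is a moving observer: f₂ = f₁ · (v + v_e)/v = 52794 × 347.11/336 ≈ 54540 Hz.

54540 Hz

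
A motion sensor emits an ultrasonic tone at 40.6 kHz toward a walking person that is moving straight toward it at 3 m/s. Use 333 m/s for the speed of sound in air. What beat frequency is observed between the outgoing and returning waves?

738 Hz

At the walking person (a moving observer), f₁ = f₀ · (v + u)/v = 40.6 × 336/333 ≈ 40.966 kHz.
On reflection it acts as a source moving toward the stationary detector: f₂ = f₁ · v/(v − u) = 40.966 × 333/330 ≈ 41.338 kHz.
Beat frequency (with f₀ = 40600 Hz): |f₂ − f₀| = 2u·f₀/(v − u) = 2 × 3 × 40600/330 ≈ 738 Hz.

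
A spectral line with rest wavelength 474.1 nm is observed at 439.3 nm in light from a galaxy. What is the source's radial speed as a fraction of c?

λ'/λ₀ = 0.9266 < 1 (blueshift), so the source is approaching.
λ'/λ₀ = √((1 − β)/(1 + β)) for an approaching source ⇒ β = (1 − r²)/(1 + r²) with r = λ'/λ₀.
β = (1 − 0.8586)/(1 + 0.8586) ≈ 0.076.

0.076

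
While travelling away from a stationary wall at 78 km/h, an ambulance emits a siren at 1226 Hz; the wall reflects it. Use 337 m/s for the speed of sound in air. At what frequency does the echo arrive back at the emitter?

78 km/h = 21.67 m/s.
The wall receives the sound from a moving source: f₁ = f₀ · v/(v + v_e) = 1226 × 337/358.67 ≈ 1152 Hz.
On the return leg the ambulance is a moving observer: f₂ = f₁ · (v − v_e)/v = 1152 × 315.33/337 ≈ 1078 Hz.
Equivalently f₂ = f₀ · (v − v_e)/(v + v_e).

1078 Hz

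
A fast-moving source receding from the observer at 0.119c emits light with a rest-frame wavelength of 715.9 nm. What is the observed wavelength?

Relativistic Doppler for wavelength: λ' = λ₀ · √((1 + β)/(1 − β)).
λ' = 715.9 × √(1.1190/0.8810) = 715.9 × 1.12701 ≈ 806.8 nm.

806.8 nm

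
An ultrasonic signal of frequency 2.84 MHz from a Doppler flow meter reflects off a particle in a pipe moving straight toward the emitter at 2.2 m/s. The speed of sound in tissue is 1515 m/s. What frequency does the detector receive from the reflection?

At the particle in a pipe (a moving observer), f₁ = f₀ · (v + u)/v = 2.84 × 1517.2/1515 ≈ 2.844 MHz.
The reflection then acts as a moving source: f₂ = f₁ · v/(v − u) ≈ 2.848 MHz.
Equivalently f₂ = f₀ · (v + u)/(v − u).

2.848 MHz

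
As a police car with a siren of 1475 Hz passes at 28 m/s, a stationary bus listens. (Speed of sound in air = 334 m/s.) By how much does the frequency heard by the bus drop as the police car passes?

249 Hz

Approaching: f₁ = f · v/(v − v_s) = 1475 × 334/306 ≈ 1610 Hz.
Receding: f₂ = f · v/(v + v_s) = 1475 × 334/362 ≈ 1361 Hz.
Drop: f₁ − f₂ = 2f·v·v_s/(v² − v_s²) = 2 × 1475 × 334 × 28/(334² − 28²) ≈ 249 Hz.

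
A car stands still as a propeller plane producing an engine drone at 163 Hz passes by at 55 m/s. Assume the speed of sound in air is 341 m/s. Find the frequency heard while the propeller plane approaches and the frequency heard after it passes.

194 Hz approaching; 140 Hz receding

Approaching: f₁ = f · v/(v − v_s) = 163 × 341/286 ≈ 194 Hz.
Receding: f₂ = f · v/(v + v_s) = 163 × 341/396 ≈ 140 Hz.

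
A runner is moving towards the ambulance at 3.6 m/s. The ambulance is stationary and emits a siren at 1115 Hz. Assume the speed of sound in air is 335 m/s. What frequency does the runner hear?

1127 Hz

Only the observer moves, toward the source, so f' = f · (v + v_o)/v.
f' = 1115 × (335 + 3.6)/335 = 1115 × 338.6/335 ≈ 1127 Hz.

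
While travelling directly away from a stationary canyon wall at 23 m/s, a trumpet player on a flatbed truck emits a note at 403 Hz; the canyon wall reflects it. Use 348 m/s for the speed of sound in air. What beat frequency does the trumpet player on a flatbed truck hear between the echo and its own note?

The canyon wall receives the sound from a moving source: f₁ = f₀ · v/(v + v_e) = 403 × 348/371 ≈ 378.0 Hz.
On the return leg the trumpet player on a flatbed truck is a moving observer: f₂ = f₁ · (v − v_e)/v = 378.0 × 325/348 ≈ 353.0 Hz.
Equivalently f₂ = f₀ · (v − v_e)/(v + v_e).
Beat against the emitted tone: |f₂ − f₀| = 2v_e·f₀/(v + v_e) = 2 × 23 × 403/371 ≈ 50.0 Hz.

50.0 Hz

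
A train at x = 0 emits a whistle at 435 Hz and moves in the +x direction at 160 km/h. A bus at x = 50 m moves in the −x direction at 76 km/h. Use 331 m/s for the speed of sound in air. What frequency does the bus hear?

535 Hz

160 km/h = 44.44 m/s; 76 km/h = 21.11 m/s.
The observer lies on the +x side, so the source is heading toward the observer and the observer is heading toward the source.
With source approaching and observer approaching, f' = f · (v + v_o)/(v − v_s).
f' = 435 × (331 + 21.11)/(331 − 44.44) = 435 × 352.11/286.56 ≈ 535 Hz.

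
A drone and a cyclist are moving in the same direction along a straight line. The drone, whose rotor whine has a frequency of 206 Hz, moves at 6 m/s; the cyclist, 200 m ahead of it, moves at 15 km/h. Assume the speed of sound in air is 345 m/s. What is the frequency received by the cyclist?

15 km/h = 4.167 m/s.
The cyclist is ahead, so the drone is moving toward it while the cyclist is moving away from the drone.
With source approaching and observer receding, f' = f · (v − v_o)/(v − v_s).
f' = 206 × (345 − 4.167)/(345 − 6) = 206 × 340.83/339 ≈ 207 Hz.

207 Hz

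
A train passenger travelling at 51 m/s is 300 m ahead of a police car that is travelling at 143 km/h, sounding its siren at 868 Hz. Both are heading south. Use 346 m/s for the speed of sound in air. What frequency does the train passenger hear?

836 Hz

143 km/h = 39.72 m/s.
The train passenger is ahead, so the police car is moving toward it while the train passenger is moving away from the police car.
Both move, so f' = f · (v − v_o)/(v − v_s).
f' = 868 × (346 − 51)/(346 − 39.72) = 868 × 295/306.28 ≈ 836 Hz.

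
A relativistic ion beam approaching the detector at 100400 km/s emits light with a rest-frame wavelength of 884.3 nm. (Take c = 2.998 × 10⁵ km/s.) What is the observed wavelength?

624.2 nm

β = v/c = 100400/299800 = 0.3349.
Relativistic Doppler for wavelength: λ' = λ₀ · √((1 − β)/(1 + β)).
λ' = 884.3 × √(0.6651/1.3349) = 884.3 × 0.70587 ≈ 624.2 nm.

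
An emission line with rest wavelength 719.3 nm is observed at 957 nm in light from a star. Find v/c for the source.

λ'/λ₀ = 1.3305 > 1 (redshift), so the source is receding.
λ'/λ₀ = √((1 + β)/(1 − β)) for a receding source ⇒ β = (r² − 1)/(r² + 1) with r = λ'/λ₀.
β = (1.7701 − 1)/(1.7701 + 1) ≈ 0.278.

0.278c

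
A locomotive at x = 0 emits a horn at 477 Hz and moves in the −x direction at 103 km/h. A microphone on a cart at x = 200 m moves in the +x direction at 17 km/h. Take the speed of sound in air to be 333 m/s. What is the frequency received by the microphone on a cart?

103 km/h = 28.61 m/s; 17 km/h = 4.722 m/s.
The observer lies on the +x side, so the source is heading away from the observer and the observer is heading away from the source.
With source receding and observer receding, f' = f · (v − v_o)/(v + v_s).
f' = 477 × (333 − 4.722)/(333 + 28.61) = 477 × 328.28/361.61 ≈ 433 Hz.

433 Hz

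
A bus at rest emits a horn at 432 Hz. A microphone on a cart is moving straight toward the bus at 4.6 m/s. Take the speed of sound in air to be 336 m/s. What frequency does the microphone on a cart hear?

Only the observer moves, toward the source, so f' = f · (v + v_o)/v.
f' = 432 × (336 + 4.6)/336 = 432 × 340.6/336 ≈ 438 Hz.

438 Hz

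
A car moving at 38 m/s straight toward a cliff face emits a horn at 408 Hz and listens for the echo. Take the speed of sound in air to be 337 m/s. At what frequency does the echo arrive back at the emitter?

The cliff face receives the sound from a moving source: f₁ = f₀ · v/(v − v_e) = 408 × 337/299 ≈ 460 Hz.
On the return leg the car is a moving observer: f₂ = f₁ · (v + v_e)/v = 460 × 375/337 ≈ 512 Hz.

512 Hz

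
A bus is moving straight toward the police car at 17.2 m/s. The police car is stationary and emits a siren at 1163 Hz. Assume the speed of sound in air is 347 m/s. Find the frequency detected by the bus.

Only the observer moves, toward the source, so f' = f · (v + v_o)/v.
f' = 1163 × (347 + 17.2)/347 = 1163 × 364.2/347 ≈ 1221 Hz.

1221 Hz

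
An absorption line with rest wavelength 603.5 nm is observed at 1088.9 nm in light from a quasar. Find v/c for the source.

λ'/λ₀ = 1.8043 > 1 (redshift), so the source is receding.
λ'/λ₀ = √((1 + β)/(1 − β)) for a receding source ⇒ β = (r² − 1)/(r² + 1) with r = λ'/λ₀.
β = (3.2555 − 1)/(3.2555 + 1) ≈ 0.530.

0.530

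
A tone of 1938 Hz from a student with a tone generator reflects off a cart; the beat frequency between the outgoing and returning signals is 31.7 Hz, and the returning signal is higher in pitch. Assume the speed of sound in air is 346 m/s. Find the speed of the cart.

Double Doppler shift off a moving reflector: f₂ = f₀ · (v + u)/(v − u) (u > 0 toward emitter).
Returning signal is higher, so f₂ = f₀ + Δf = 1938 + 31.7 = 1969.7 Hz.
Rearranging, u = v · (f₂ − f₀)/(f₂ + f₀) = 346 × 31.7/3907.7 ≈ 2.81 m/s.
So the cart is moving at 2.81 m/s toward the emitter.

2.81 m/s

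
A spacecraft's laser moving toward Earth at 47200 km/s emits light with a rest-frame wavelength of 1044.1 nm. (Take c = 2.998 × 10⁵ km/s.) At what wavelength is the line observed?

β = v/c = 47200/299800 = 0.1574.
Relativistic Doppler for wavelength: λ' = λ₀ · √((1 − β)/(1 + β)).
λ' = 1044.1 × √(0.8426/1.1574) = 1044.1 × 0.85320 ≈ 890.8 nm.

890.8 nm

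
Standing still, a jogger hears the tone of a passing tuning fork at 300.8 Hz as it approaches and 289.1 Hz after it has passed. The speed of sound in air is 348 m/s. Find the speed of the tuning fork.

6.9 m/s

f₁/f₂ = (v + v_s)/(v − v_s), so v_s = v · (f₁ − f₂)/(f₁ + f₂).
v_s = 348 × (300.8 − 289.1)/(300.8 + 289.1) = 348 × 11.7/589.9 ≈ 6.9 m/s.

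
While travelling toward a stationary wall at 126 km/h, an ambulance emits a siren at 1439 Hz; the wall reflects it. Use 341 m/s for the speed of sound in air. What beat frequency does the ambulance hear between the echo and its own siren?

126 km/h = 35 m/s.
The wall receives the sound from a moving source: f₁ = f₀ · v/(v − v_e) = 1439 × 341/306 ≈ 1604 Hz.
On the return leg the ambulance is a moving observer: f₂ = f₁ · (v + v_e)/v = 1604 × 376/341 ≈ 1768 Hz.
Equivalently f₂ = f₀ · (v + v_e)/(v − v_e).
Beat against the emitted tone: |f₂ − f₀| = 2v_e·f₀/(v − v_e) = 2 × 35 × 1439/306 ≈ 329 Hz.

329 Hz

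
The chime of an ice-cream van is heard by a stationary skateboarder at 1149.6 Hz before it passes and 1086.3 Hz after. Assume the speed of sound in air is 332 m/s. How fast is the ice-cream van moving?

f₁/f₂ = (v + v_s)/(v − v_s), so v_s = v · (f₁ − f₂)/(f₁ + f₂).
v_s = 332 × (1149.6 − 1086.3)/(1149.6 + 1086.3) = 332 × 63.3/2235.9 ≈ 9.4 m/s.

9.4 m/s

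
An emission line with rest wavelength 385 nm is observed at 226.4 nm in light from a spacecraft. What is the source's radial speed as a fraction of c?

0.486

λ'/λ₀ = 0.5881 < 1 (blueshift), so the source is approaching.
λ'/λ₀ = √((1 − β)/(1 + β)) for an approaching source ⇒ β = (1 − r²)/(1 + r²) with r = λ'/λ₀.
β = (1 − 0.3458)/(1 + 0.3458) ≈ 0.486.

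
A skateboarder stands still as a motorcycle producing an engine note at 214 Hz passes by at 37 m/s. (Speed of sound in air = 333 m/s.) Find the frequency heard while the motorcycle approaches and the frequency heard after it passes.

Approaching: f₁ = f · v/(v − v_s) = 214 × 333/296 ≈ 241 Hz.
Receding: f₂ = f · v/(v + v_s) = 214 × 333/370 ≈ 193 Hz.

241 Hz approaching; 193 Hz receding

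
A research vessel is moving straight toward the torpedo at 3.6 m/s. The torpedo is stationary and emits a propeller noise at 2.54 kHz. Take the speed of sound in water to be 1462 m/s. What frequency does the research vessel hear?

Only the observer moves, toward the source, so f' = f · (v + v_o)/v.
f' = 2.54 × (1462 + 3.6)/1462 = 2.54 × 1465.6/1462 ≈ 2.55 kHz.

2.55 kHz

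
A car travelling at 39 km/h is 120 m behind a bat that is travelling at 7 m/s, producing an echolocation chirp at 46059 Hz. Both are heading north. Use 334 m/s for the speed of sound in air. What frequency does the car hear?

46577 Hz

39 km/h = 10.83 m/s.
The car is behind, so the bat is moving away from it while the car is moving toward the bat.
General Doppler shift: f' = f · (v + v_o)/(v + v_s).
f' = 46059 × (334 + 10.83)/(334 + 7) = 46059 × 344.83/341 ≈ 46577 Hz.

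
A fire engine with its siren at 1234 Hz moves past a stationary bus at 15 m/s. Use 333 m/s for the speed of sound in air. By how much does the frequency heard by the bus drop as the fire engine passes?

Approaching: f₁ = f · v/(v − v_s) = 1234 × 333/318 ≈ 1292 Hz.
Receding: f₂ = f · v/(v + v_s) = 1234 × 333/348 ≈ 1181 Hz.
Drop: f₁ − f₂ = 2f·v·v_s/(v² − v_s²) = 2 × 1234 × 333 × 15/(333² − 15²) ≈ 111 Hz.

111 Hz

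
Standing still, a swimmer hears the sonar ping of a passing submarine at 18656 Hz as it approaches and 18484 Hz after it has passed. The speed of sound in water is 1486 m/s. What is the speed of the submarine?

6.9 m/s

f₁/f₂ = (v + v_s)/(v − v_s), so v_s = v · (f₁ − f₂)/(f₁ + f₂).
v_s = 1486 × (18656 − 18484)/(18656 + 18484) = 1486 × 172/37140 ≈ 6.9 m/s.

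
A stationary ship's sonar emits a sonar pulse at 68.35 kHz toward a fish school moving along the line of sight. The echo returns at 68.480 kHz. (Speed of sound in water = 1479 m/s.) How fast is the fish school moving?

Double Doppler shift off a moving reflector: f₂ = f₀ · (v + u)/(v − u) (u > 0 toward emitter).
Rearranging, u = v · (f₂ − f₀)/(f₂ + f₀) = 1479 × 0.130/136.830 ≈ 1.41 m/s.
So the fish school is moving at 1.41 m/s toward the emitter.

1.41 m/s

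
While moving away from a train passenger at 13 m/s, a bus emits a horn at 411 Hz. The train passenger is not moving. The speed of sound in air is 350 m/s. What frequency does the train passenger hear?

Moving source, stationary observer: f' = f · v/(v + v_s) since the source is receding.
f' = 411 × 350/(350 + 13) = 411 × 350/363 ≈ 396 Hz.

396 Hz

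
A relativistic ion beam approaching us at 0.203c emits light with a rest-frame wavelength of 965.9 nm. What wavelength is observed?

Relativistic Doppler for wavelength: λ' = λ₀ · √((1 − β)/(1 + β)).
λ' = 965.9 × √(0.7970/1.2030) = 965.9 × 0.81395 ≈ 786.2 nm.

786.2 nm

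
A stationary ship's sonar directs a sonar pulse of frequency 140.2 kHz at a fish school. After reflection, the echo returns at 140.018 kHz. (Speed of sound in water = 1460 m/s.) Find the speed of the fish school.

Double Doppler shift off a moving reflector: f₂ = f₀ · (v + u)/(v − u) (u > 0 toward emitter).
Rearranging, u = v · (f₂ − f₀)/(f₂ + f₀) = 1460 × -0.182/280.218 ≈ -0.95 m/s.
So the fish school is moving at 0.95 m/s away from the emitter.

0.95 m/s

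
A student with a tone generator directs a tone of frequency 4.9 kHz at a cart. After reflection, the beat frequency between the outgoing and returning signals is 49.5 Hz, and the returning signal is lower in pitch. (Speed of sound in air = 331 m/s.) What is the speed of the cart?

1.68 m/s

Double Doppler shift off a moving reflector: f₂ = f₀ · (v + u)/(v − u) (u > 0 toward emitter).
Returning signal is lower, so f₂ = f₀ − Δf = 4900 − 49.5 = 4850.5 Hz.
Rearranging, u = v · (f₂ − f₀)/(f₂ + f₀) = 331 × -49.5/9750.5 ≈ -1.68 m/s.
So the cart is moving at 1.68 m/s away from the emitter.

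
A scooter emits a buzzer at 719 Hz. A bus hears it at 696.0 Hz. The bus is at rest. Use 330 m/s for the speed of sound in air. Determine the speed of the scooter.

f' < f, so the scooter is receding.
f' = f · v/(v + v_s) ⇒ v_s = v · |1 − f/f'|.
v_s = 330 × |1 − 719/696.0| = 330 × 0.03305 ≈ 10.9 m/s.

10.9 m/s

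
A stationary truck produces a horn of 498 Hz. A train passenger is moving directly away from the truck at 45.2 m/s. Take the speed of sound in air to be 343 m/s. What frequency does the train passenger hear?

Only the observer moves, away from the source, so f' = f · (v − v_o)/v.
f' = 498 × (343 − 45.2)/343 = 498 × 297.8/343 ≈ 432 Hz.

432 Hz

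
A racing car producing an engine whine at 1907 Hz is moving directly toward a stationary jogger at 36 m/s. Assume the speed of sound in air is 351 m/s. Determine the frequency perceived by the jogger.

Only the source moves, toward the listener, so f' = f · v/(v − v_s).
f' = 1907 × 351/(351 − 36) = 1907 × 351/315 ≈ 2125 Hz.

2125 Hz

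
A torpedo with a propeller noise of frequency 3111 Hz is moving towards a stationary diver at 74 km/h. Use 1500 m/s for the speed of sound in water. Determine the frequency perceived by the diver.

74 km/h = 20.56 m/s.
With the source moving toward a stationary observer, f' = f · v/(v − v_s).
f' = 3111 × 1500/(1500 − 20.56) = 3111 × 1500/1479 ≈ 3154 Hz.

3154 Hz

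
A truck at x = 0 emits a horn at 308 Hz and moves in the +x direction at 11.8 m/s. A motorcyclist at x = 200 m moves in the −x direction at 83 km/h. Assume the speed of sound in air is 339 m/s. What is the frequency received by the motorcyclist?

341 Hz

83 km/h = 23.06 m/s.
The observer lies on the +x side, so the source is heading toward the observer and the observer is heading toward the source.
Both move, so f' = f · (v + v_o)/(v − v_s).
f' = 308 × (339 + 23.06)/(339 − 11.8) = 308 × 362.06/327.2 ≈ 341 Hz.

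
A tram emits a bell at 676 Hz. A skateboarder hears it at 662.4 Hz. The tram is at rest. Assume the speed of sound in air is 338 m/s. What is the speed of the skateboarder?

6.8 m/s

f' < f, so the skateboarder is receding.
f' = f · (v − v_o)/v ⇒ v_o = v · |f'/f − 1|.
v_o = 338 × |662.4/676 − 1| = 338 × 0.02012 ≈ 6.8 m/s.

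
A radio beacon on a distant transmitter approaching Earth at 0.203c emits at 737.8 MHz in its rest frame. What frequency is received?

Relativistic Doppler for frequency: f' = f₀ · √((1 + β)/(1 − β)).
f' = 737.8 × √(1.2030/0.7970) = 737.8 × 1.22858 ≈ 906.4 MHz.

906.4 MHz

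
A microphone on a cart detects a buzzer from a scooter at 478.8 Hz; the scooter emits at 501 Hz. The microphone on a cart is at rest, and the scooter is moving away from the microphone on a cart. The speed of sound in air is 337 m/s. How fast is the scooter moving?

f' = f · v/(v + v_s) ⇒ v_s = v · |1 − f/f'|.
v_s = 337 × |1 − 501/478.8| = 337 × 0.04637 ≈ 15.6 m/s.

15.6 m/s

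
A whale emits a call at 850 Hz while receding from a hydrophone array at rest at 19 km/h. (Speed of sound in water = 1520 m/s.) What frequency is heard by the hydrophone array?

847 Hz

19 km/h = 5.278 m/s.
Only the source moves, away from the listener, so f' = f · v/(v + v_s).
f' = 850 × 1520/(1520 + 5.278) = 850 × 1520/1525 ≈ 847 Hz.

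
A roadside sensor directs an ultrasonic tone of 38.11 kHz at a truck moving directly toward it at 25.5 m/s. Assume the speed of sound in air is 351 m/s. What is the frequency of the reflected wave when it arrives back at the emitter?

At the truck (a moving observer), f₁ = f₀ · (v + u)/v = 38.11 × 376.5/351 ≈ 40.9 kHz.
The reflection then acts as a moving source: f₂ = f₁ · v/(v − u) ≈ 44.1 kHz.

44.1 kHz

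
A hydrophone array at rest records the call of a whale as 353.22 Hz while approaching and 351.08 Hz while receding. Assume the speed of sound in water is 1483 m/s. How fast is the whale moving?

4.5 m/s

f₁/f₂ = (v + v_s)/(v − v_s), so v_s = v · (f₁ − f₂)/(f₁ + f₂).
v_s = 1483 × (353.22 − 351.08)/(353.22 + 351.08) = 1483 × 2.14/704.30 ≈ 4.5 m/s.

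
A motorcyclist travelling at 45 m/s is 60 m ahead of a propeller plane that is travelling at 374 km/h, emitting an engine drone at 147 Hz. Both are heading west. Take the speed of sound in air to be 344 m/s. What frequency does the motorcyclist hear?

183 Hz

374 km/h = 103.9 m/s.
The motorcyclist is ahead, so the propeller plane is moving toward it while the motorcyclist is moving away from the propeller plane.
General Doppler shift: f' = f · (v − v_o)/(v − v_s).
f' = 147 × (344 − 45)/(344 − 103.9) = 147 × 299/240.11 ≈ 183 Hz.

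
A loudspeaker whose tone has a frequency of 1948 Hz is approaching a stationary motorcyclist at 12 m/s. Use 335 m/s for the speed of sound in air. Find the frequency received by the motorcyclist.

2020 Hz

Only the source moves, toward the listener, so f' = f · v/(v − v_s).
f' = 1948 × 335/(335 − 12) = 1948 × 335/323 ≈ 2020 Hz.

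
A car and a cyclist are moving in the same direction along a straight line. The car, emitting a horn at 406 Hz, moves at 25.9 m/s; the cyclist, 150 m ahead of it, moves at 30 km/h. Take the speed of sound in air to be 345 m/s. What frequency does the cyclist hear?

30 km/h = 8.333 m/s.
The cyclist is ahead, so the car is moving toward it while the cyclist is moving away from the car.
With source approaching and observer receding, f' = f · (v − v_o)/(v − v_s).
f' = 406 × (345 − 8.333)/(345 − 25.9) = 406 × 336.67/319.1 ≈ 428 Hz.

428 Hz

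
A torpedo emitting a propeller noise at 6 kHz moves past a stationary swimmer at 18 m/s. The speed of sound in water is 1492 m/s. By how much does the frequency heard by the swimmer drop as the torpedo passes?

Approaching: f₁ = f · v/(v − v_s) = 6 × 1492/1474 ≈ 6.073 kHz.
Receding: f₂ = f · v/(v + v_s) = 6 × 1492/1510 ≈ 5.928 kHz.
Drop: f₁ − f₂ = 2f·v·v_s/(v² − v_s²) = 2 × 6 × 1492 × 18/(1492² − 18²) ≈ 0.145 kHz.

0.145 kHz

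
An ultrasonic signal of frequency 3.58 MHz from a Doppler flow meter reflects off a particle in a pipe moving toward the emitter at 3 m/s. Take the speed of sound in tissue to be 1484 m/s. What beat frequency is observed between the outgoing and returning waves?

At the particle in a pipe (a moving observer), f₁ = f₀ · (v + u)/v = 3.58 × 1487/1484 ≈ 3.58724 MHz.
On reflection it acts as a source moving toward the stationary detector: f₂ = f₁ · v/(v − u) = 3.58724 × 1484/1481 ≈ 3.59450 MHz.
Beat frequency (with f₀ = 3580000 Hz): |f₂ − f₀| = 2u·f₀/(v − u) = 2 × 3 × 3580000/1481 ≈ 14504 Hz.

14504 Hz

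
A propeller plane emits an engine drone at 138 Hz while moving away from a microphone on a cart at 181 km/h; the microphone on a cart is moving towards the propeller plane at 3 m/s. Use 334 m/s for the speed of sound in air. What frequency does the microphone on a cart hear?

121 Hz

181 km/h = 50.28 m/s.
With source receding and observer approaching, f' = f · (v + v_o)/(v + v_s).
f' = 138 × (334 + 3)/(334 + 50.28) = 138 × 337/384.28 ≈ 121 Hz.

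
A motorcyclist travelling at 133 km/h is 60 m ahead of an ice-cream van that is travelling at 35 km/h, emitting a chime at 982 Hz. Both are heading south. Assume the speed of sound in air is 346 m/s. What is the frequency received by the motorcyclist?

903 Hz

35 km/h = 9.722 m/s; 133 km/h = 36.94 m/s.
The motorcyclist is ahead, so the ice-cream van is moving toward it while the motorcyclist is moving away from the ice-cream van.
With source approaching and observer receding, f' = f · (v − v_o)/(v − v_s).
f' = 982 × (346 − 36.94)/(346 − 9.722) = 982 × 309.06/336.28 ≈ 903 Hz.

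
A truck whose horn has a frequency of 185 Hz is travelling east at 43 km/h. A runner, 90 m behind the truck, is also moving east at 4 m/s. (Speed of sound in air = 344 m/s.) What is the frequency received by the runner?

43 km/h = 11.94 m/s.
The runner is behind, so the truck is moving away from it while the runner is moving toward the truck.
General Doppler shift: f' = f · (v + v_o)/(v + v_s).
f' = 185 × (344 + 4)/(344 + 11.94) = 185 × 348/355.94 ≈ 181 Hz.

181 Hz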